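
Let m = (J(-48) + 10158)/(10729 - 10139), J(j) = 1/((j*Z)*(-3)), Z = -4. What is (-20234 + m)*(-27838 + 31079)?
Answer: -22267198303273/339840 ≈ -6.5523e+7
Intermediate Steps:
J(j) = 1/(12*j) (J(j) = 1/((j*(-4))*(-3)) = 1/(-4*j*(-3)) = 1/(12*j))
m = 5851007/339840 (m = ((1/12)/(-48) + 10158)/(10729 - 10139) = ((1/12)*(-1/48) + 10158)/590 = (-1/576 + 10158)*(1/590) = (5851007/576)*(1/590) = 5851007/339840 ≈ 17.217)
(-20234 + m)*(-27838 + 31079) = (-20234 + 5851007/339840)*(-27838 + 31079) = -6870471553/339840*3241 = -22267198303273/339840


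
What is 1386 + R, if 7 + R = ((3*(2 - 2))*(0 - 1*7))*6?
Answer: 1379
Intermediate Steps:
R = -7 (R = -7 + ((3*(2 - 2))*(0 - 1*7))*6 = -7 + ((3*0)*(0 - 7))*6 = -7 + (0*(-7))*6 = -7 + 0*6 = -7 + 0 = -7)
1386 + R = 1386 - 7 = 1379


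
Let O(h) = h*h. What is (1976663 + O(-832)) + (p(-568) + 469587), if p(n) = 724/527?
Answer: 1653976522/527 ≈ 3.1385e+6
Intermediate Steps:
p(n) = 724/527 (p(n) = 724*(1/527) = 724/527)
O(h) = h²
(1976663 + O(-832)) + (p(-568) + 469587) = (1976663 + (-832)²) + (724/527 + 469587) = (1976663 + 692224) + 247473073/527 = 2668887 + 247473073/527 = 1653976522/527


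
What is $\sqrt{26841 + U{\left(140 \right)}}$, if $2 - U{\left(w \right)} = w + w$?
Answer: $\sqrt{26563} \approx 162.98$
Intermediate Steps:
$U{\left(w \right)} = 2 - 2 w$ ($U{\left(w \right)} = 2 - \left(w + w\right) = 2 - 2 w$)
$\sqrt{26841 + U{\left(140 \right)}} = \sqrt{26841 + \left(2 - 280\right)} = \sqrt{26841 - 278} = \sqrt{26563}$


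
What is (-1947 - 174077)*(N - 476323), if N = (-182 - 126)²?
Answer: 67145939016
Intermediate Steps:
N = 94864 (N = (-308)² = 94864)
(-1947 - 174077)*(N - 476323) = (-1947 - 174077)*(94864 - 476323) = -176024*(-381459) = 67145939016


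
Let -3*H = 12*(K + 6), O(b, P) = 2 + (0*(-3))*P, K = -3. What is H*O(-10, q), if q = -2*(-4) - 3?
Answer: -24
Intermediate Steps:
q = 5 (q = 8 - 3 = 5)
O(b, P) = 2 (O(b, P) = 2 + 0*P = 2 + 0 = 2)
H = -12 (H = -4*(-3 + 6) = -4*3 = -1/3*36 = -12)
H*O(-10, q) = -12*2 = -24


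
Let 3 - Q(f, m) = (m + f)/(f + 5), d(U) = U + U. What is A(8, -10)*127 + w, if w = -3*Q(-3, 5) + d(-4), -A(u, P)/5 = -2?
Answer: 1256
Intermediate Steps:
A(u, P) = 10 (A(u, P) = -5*(-2) = 10)
d(U) = 2*U
Q(f, m) = 3 - (f + m)/(5 + f) (Q(f, m) = 3 - (m + f)/(f + 5) = 3 - (f + m)/(5 + f))
w = -14 (w = -3*(15 - 1*5 + 2*(-3))/(5 - 3) + 2*(-4) = -3*(15 - 5 - 6)/2 - 8 = -3*4/2 - 8 = -3*2 - 8 = -6 - 8 = -14)
A(8, -10)*127 + w = 10*127 - 14 = 1270 - 14 = 1256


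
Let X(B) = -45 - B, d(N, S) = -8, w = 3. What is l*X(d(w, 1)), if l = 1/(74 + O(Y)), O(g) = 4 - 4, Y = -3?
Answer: -½ ≈ -0.50000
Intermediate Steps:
O(g) = 0
l = 1/74 (l = 1/(74 + 0) = 1/74 ≈ 0.013514)
l*X(d(w, 1)) = (-45 - 1*(-8))/74 = (-45 + 8)/74 = (1/74)*(-37) = -½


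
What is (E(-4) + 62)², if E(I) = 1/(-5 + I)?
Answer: 310249/81 ≈ 3830.2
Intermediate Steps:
(E(-4) + 62)² = (1/(-5 - 4) + 62)² = (1/(-9) + 62)² = (-⅑ + 62)² = (557/9)² = 310249/81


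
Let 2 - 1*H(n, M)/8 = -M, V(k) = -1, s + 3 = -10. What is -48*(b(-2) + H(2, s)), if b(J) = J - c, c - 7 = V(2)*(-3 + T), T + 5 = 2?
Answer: 4944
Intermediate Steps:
s = -13 (s = -3 - 10 = -13)
T = -3 (T = -5 + 2 = -3)
c = 13 (c = 7 - (-3 - 3) = 7 - 1*(-6) = 7 + 6 = 13)
b(J) = -13 + J (b(J) = J - 1*13 = J - 13 = -13 + J)
H(n, M) = 16 + 8*M (H(n, M) = 16 - (-8)*M = 16 + 8*M)
-48*(b(-2) + H(2, s)) = -48*((-13 - 2) + (16 + 8*(-13))) = -48*(-15 + (16 - 104)) = -48*(-15 - 88) = -48*(-103) = 4944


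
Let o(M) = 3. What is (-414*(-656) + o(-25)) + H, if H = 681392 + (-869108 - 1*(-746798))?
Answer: 830669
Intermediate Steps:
H = 559082 (H = 681392 + (-869108 + 746798) = 681392 - 122310 = 559082)
(-414*(-656) + o(-25)) + H = (-414*(-656) + 3) + 559082 = (271584 + 3) + 559082 = 271587 + 559082 = 830669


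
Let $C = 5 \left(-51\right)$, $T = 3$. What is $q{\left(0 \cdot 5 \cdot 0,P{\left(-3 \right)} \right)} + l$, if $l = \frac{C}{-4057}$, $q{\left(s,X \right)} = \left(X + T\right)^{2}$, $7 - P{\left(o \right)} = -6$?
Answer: $\frac{1038847}{4057} \approx 256.06$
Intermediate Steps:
$P{\left(o \right)} = 13$ ($P{\left(o \right)} = 7 - -6 = 7 + 6 = 13$)
$C = -255$
$q{\left(s,X \right)} = \left(3 + X\right)^{2}$ ($q{\left(s,X \right)} = \left(X + 3\right)^{2} = \left(3 + X\right)^{2}$)
$l = \frac{255}{4057}$ ($l = - \frac{255}{-4057} = \left(-255\right) \left(- \frac{1}{4057}\right) = \frac{255}{4057} \approx 0.062854$)
$q{\left(0 \cdot 5 \cdot 0,P{\left(-3 \right)} \right)} + l = \left(3 + 13\right)^{2} + \frac{255}{4057} = 16^{2} + \frac{255}{4057} = 256 + \frac{255}{4057} = \frac{1038847}{4057}$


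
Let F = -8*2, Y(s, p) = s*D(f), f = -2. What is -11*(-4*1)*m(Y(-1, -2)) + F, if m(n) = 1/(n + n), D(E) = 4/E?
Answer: -5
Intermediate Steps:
Y(s, p) = -2*s (Y(s, p) = s*(4/(-2)) = s*(4*(-½)) = s*(-2) = -2*s)
m(n) = 1/(2*n)
F = -16
-11*(-4*1)*m(Y(-1, -2)) + F = -11*(-4*1)*1/(2*((-2*(-1)))) - 16 = -(-44)*(½)/2 - 16 = -(-44)*(½)*(½) - 16 = -(-44)/4 - 16 = -11*(-1) - 16 = 11 - 16 = -5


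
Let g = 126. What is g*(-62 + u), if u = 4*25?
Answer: 4788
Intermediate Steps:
u = 100
g*(-62 + u) = 126*(-62 + 100) = 126*38 = 4788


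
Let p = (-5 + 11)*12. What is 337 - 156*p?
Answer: -10895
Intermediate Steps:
p = 72 (p = 6*12 = 72)
337 - 156*p = 337 - 156*72 = 337 - 11232 = -10895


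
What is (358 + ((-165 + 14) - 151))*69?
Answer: 3864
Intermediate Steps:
(358 + ((-165 + 14) - 151))*69 = (358 + (-151 - 151))*69 = (358 - 302)*69 = 56*69 = 3864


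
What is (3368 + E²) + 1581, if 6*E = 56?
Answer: 45325/9 ≈ 5036.1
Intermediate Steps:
E = 28/3 (E = (⅙)*56 = 28/3 ≈ 9.3333)
(3368 + E²) + 1581 = (3368 + (28/3)²) + 1581 = (3368 + 784/9) + 1581 = 31096/9 + 1581 = 45325/9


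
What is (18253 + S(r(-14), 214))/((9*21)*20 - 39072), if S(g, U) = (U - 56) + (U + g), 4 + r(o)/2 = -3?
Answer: -18611/35292 ≈ -0.52734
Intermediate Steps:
r(o) = -14 (r(o) = -8 + 2*(-3) = -8 - 6 = -14)
S(g, U) = -56 + g + 2*U (S(g, U) = (-56 + U) + (U + g) = -56 + g + 2*U)
(18253 + S(r(-14), 214))/((9*21)*20 - 39072) = (18253 + (-56 - 14 + 2*214))/((9*21)*20 - 39072) = (18253 + (-56 - 14 + 428))/(189*20 - 39072) = (18253 + 358)/(3780 - 39072) = 18611/(-35292) = 18611*(-1/35292) = -18611/35292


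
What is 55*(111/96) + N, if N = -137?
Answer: -2349/32 ≈ -73.406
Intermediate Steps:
55*(111/96) + N = 55*(111/96) - 137 = 55*(111*(1/96)) - 137 = 55*(37/32) - 137 = 2035/32 - 137 = -2349/32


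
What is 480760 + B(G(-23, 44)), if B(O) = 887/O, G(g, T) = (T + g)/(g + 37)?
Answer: 1444054/3 ≈ 4.8135e+5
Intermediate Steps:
G(g, T) = (T + g)/(37 + g)
480760 + B(G(-23, 44)) = 480760 + 887/(((44 - 23)/(37 - 23))) = 480760 + 887/((21/14)) = 480760 + 887/(((1/14)*21)) = 480760 + 887/(3/2) = 480760 + 887*(2/3) = 480760 + 1774/3 = 1444054/3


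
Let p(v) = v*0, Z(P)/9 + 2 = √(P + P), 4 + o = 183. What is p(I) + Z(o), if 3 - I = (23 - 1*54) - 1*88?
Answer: -18 + 9*√358 ≈ 152.29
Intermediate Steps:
o = 179 (o = -4 + 183 = 179)
Z(P) = -18 + 9*√2*√P (Z(P) = -18 + 9*√(P + P) = -18 + 9*√(2*P) = -18 + 9*(√2*√P) = -18 + 9*√2*√P)
I = 122 (I = 3 - ((23 - 1*54) - 1*88) = 3 - ((23 - 54) - 88) = 3 - (-31 - 88) = 3 - 1*(-119) = 3 + 119 = 122)
p(v) = 0
p(I) + Z(o) = 0 + (-18 + 9*√2*√179) = 0 + (-18 + 9*√358) = -18 + 9*√358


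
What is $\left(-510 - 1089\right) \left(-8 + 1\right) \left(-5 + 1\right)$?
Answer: $-44772$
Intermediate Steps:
$\left(-510 - 1089\right) \left(-8 + 1\right) \left(-5 + 1\right) = - 1599 \left(\left(-7\right) \left(-4\right)\right) = \left(-1599\right) 28 = -44772$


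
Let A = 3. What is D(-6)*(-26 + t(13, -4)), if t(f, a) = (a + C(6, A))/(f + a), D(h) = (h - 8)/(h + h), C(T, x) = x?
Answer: -1645/54 ≈ -30.463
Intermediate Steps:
D(h) = (-8 + h)/(2*h) (D(h) = (-8 + h)/((2*h)) = (-8 + h)*(1/(2*h)) = (-8 + h)/(2*h))
t(f, a) = (3 + a)/(a + f) (t(f, a) = (a + 3)/(f + a) = (3 + a)/(a + f))
D(-6)*(-26 + t(13, -4)) = ((½)*(-8 - 6)/(-6))*(-26 + (3 - 4)/(-4 + 13)) = ((½)*(-⅙)*(-14))*(-26 - 1/9) = 7*(-26 + (⅑)*(-1))/6 = 7*(-26 - ⅑)/6 = (7/6)*(-235/9) = -1645/54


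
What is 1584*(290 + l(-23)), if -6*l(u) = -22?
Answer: 465168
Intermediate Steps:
l(u) = 11/3 (l(u) = -1/6*(-22) = 11/3)
1584*(290 + l(-23)) = 1584*(290 + 11/3) = 1584*(881/3) = 465168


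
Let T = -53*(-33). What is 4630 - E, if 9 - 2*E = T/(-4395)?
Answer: 6776066/1465 ≈ 4625.3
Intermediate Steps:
T = 1749
E = 6884/1465 (E = 9/2 - 1749/(2*(-4395)) = 9/2 - 1749*(-1)/(2*4395) = 9/2 - ½*(-583/1465) = 9/2 + 583/2930 = 6884/1465 ≈ 4.6990)
4630 - E = 4630 - 1*6884/1465 = 4630 - 6884/1465 = 6776066/1465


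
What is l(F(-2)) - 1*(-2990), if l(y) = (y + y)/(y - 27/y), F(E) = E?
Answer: 68762/23 ≈ 2989.7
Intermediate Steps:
l(y) = 2*y/(y - 27/y) (l(y) = (2*y)/(y - 27/y) = 2*y/(y - 27/y))
l(F(-2)) - 1*(-2990) = 2*(-2)²/(-27 + (-2)²) - 1*(-2990) = 2*4/(-27 + 4) + 2990 = 2*4/(-23) + 2990 = 2*4*(-1/23) + 2990 = -8/23 + 2990 = 68762/23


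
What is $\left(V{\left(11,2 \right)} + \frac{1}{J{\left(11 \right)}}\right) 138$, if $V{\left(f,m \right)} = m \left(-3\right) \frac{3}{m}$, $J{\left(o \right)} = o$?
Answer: $- \frac{13524}{11} \approx -1229.5$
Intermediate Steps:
$V{\left(f,m \right)} = -9$ ($V{\left(f,m \right)} = - 3 m \frac{3}{m} = -9$)
$\left(V{\left(11,2 \right)} + \frac{1}{J{\left(11 \right)}}\right) 138 = \left(-9 + \frac{1}{11}\right) 138 = \left(- \frac{98}{11}\right) 138 = - \frac{13524}{11}$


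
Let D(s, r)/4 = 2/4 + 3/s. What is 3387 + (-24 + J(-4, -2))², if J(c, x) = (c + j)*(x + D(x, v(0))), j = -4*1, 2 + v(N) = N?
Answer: 3963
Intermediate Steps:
v(N) = -2 + N
j = -4
D(s, r) = 2 + 12/s (D(s, r) = 4*(2/4 + 3/s) = 4*(2*(¼) + 3/s) = 4*(½ + 3/s) = 2 + 12/s)
J(c, x) = (-4 + c)*(2 + x + 12/x) (J(c, x) = (c - 4)*(x + (2 + 12/x)) = (-4 + c)*(2 + x + 12/x))
3387 + (-24 + J(-4, -2))² = 3387 + (-24 + (-48 - 8*(-2) + (-2)²*(-4 - 4) + 2*(-4)*(6 - 2))/(-2))² = 3387 + (-24 - (-48 + 16 + 4*(-8) + 2*(-4)*4)/2)² = 3387 + (-24 - (-48 + 16 - 32 - 32)/2)² = 3387 + (-24 - ½*(-96))² = 3387 + (-24 + 48)² = 3387 + 24² = 3387 + 576 = 3963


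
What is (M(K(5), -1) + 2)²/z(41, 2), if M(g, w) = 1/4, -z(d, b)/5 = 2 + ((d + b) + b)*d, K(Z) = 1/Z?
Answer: -81/147760 ≈ -0.00054819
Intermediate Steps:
z(d, b) = -10 - 5*d*(d + 2*b) (z(d, b) = -5*(2 + ((d + b) + b)*d) = -5*(2 + ((b + d) + b)*d) = -5*(2 + (d + 2*b)*d) = -5*(2 + d*(d + 2*b)) = -10 - 5*d*(d + 2*b))
M(g, w) = ¼
(M(K(5), -1) + 2)²/z(41, 2) = (¼ + 2)²/(-10 - 5*41² - 10*2*41) = (9/4)²/(-10 - 5*1681 - 820) = (81/16)/(-10 - 8405 - 820) = (81/16)/(-9235) = -1/9235*81/16 = -81/147760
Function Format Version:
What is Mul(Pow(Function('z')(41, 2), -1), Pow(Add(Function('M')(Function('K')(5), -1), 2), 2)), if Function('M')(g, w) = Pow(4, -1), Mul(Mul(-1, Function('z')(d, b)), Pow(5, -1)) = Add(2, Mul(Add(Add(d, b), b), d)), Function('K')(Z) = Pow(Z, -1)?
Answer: Rational(-81, 147760) ≈ -0.00054819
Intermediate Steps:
Function('z')(d, b) = Add(-10, Mul(-5, d, Add(d, Mul(2, b)))) (Function('z')(d, b) = Mul(-5, Add(2, Mul(Add(Add(d, b), b), d))) = Mul(-5, Add(2, Mul(Add(Add(b, d), b), d))) = Mul(-5, Add(2, Mul(Add(d, Mul(2, b)), d))) = Mul(-5, Add(2, Mul(d, Add(d, Mul(2, b))))) = Add(-10, Mul(-5, d, Add(d, Mul(2, b)))))
Function('M')(g, w) = Rational(1, 4)
Mul(Pow(Function('z')(41, 2), -1), Pow(Add(Function('M')(Function('K')(5), -1), 2), 2)) = Mul(Pow(Add(-10, Mul(-5, Pow(41, 2)), Mul(-10, 2, 41)), -1), Pow(Add(Rational(1, 4), 2), 2)) = Mul(Pow(Add(-10, Mul(-5, 1681), -820), -1), Pow(Rational(9, 4), 2)) = Mul(Pow(Add(-10, -8405, -820), -1), Rational(81, 16)) = Mul(Pow(-9235, -1), Rational(81, 16)) = Mul(Rational(-1, 9235), Rational(81, 16)) = Rational(-81, 147760)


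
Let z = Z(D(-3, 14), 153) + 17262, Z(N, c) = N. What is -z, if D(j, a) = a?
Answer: -17276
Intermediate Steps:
z = 17276 (z = 14 + 17262 = 17276)
-z = -1*17276 = -17276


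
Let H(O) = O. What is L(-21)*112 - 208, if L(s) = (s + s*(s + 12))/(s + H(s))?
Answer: -656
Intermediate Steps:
L(s) = (s + s*(12 + s))/(2*s) (L(s) = (s + s*(s + 12))/(s + s) = (s + s*(12 + s))/((2*s)) = (s + s*(12 + s))*(1/(2*s)) = (s + s*(12 + s))/(2*s))
L(-21)*112 - 208 = (13/2 + (½)*(-21))*112 - 208 = (13/2 - 21/2)*112 - 208 = -4*112 - 208 = -448 - 208 = -656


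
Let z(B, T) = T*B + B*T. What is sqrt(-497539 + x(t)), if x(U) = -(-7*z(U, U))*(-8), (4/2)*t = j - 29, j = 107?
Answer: I*sqrt(667891) ≈ 817.25*I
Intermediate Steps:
z(B, T) = 2*B*T (z(B, T) = B*T + B*T = 2*B*T)
t = 39 (t = (107 - 29)/2 = (1/2)*78 = 39)
x(U) = -112*U**2 (x(U) = -(-14*U*U)*(-8) = -(-14*U**2)*(-8) = -112*U**2)
sqrt(-497539 + x(t)) = sqrt(-497539 - 112*39**2) = sqrt(-497539 - 112*1521) = sqrt(-497539 - 170352) = sqrt(-667891) = I*sqrt(667891)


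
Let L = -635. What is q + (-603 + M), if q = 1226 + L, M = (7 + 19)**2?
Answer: 664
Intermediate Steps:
M = 676 (M = 26**2 = 676)
q = 591 (q = 1226 - 635 = 591)
q + (-603 + M) = 591 + (-603 + 676) = 591 + 73 = 664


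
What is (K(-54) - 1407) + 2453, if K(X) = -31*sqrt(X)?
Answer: 1046 - 93*I*sqrt(6) ≈ 1046.0 - 227.8*I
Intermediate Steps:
(K(-54) - 1407) + 2453 = (-93*I*sqrt(6) - 1407) + 2453 = (-1407 - 93*I*sqrt(6)) + 2453 = 1046 - 93*I*sqrt(6)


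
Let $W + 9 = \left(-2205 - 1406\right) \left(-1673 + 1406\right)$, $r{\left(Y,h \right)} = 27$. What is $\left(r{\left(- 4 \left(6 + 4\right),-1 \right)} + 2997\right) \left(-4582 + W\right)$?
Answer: $2901667104$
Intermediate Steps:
$W = 964128$ ($W = -9 + \left(-2205 - 1406\right) \left(-1673 + 1406\right) = -9 - -964137 = -9 + 964137 = 964128$)
$\left(r{\left(- 4 \left(6 + 4\right),-1 \right)} + 2997\right) \left(-4582 + W\right) = \left(27 + 2997\right) \left(-4582 + 964128\right) = 3024 \cdot 959546 = 2901667104$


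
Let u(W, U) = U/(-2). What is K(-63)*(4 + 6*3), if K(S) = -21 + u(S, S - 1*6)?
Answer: 297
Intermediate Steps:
u(W, U) = -U/2 (u(W, U) = U*(-½) = -U/2)
K(S) = -18 - S/2 (K(S) = -21 - (S - 1*6)/2 = -21 - (S - 6)/2 = -21 - (-6 + S)/2 = -21 + (3 - S/2) = -18 - S/2)
K(-63)*(4 + 6*3) = (-18 - ½*(-63))*(4 + 6*3) = (-18 + 63/2)*(4 + 18) = (27/2)*22 = 297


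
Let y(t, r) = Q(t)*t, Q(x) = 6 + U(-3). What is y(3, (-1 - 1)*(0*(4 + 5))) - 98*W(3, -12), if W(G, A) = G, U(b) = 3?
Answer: -267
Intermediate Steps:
Q(x) = 9 (Q(x) = 6 + 3 = 9)
y(t, r) = 9*t
y(3, (-1 - 1)*(0*(4 + 5))) - 98*W(3, -12) = 9*3 - 98*3 = 27 - 294 = -267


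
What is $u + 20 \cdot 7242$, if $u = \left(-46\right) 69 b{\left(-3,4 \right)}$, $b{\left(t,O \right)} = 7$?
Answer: $122622$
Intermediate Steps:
$u = -22218$ ($u = \left(-46\right) 69 \cdot 7 = \left(-3174\right) 7 = -22218$)
$u + 20 \cdot 7242 = -22218 + 20 \cdot 7242 = -22218 + 144840 = 122622$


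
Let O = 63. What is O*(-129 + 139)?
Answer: 630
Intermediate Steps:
O*(-129 + 139) = 63*(-129 + 139) = 63*10 = 630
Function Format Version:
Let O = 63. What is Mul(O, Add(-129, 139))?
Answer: 630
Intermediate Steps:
Mul(O, Add(-129, 139)) = Mul(63, Add(-129, 139)) = Mul(63, 10) = 630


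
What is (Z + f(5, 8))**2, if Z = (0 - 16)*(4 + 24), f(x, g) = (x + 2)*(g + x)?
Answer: 127449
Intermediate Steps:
f(x, g) = (2 + x)*(g + x)
Z = -448 (Z = -16*28 = -448)
(Z + f(5, 8))**2 = (-448 + (5**2 + 2*8 + 2*5 + 8*5))**2 = (-448 + (25 + 16 + 10 + 40))**2 = (-448 + 91)**2 = (-357)**2 = 127449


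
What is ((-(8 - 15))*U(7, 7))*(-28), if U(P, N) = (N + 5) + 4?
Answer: -3136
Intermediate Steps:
U(P, N) = 9 + N (U(P, N) = (5 + N) + 4 = 9 + N)
((-(8 - 15))*U(7, 7))*(-28) = ((-(8 - 15))*(9 + 7))*(-28) = (-1*(-7)*16)*(-28) = (7*16)*(-28) = 112*(-28) = -3136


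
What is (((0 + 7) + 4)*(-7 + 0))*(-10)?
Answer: 770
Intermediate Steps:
(((0 + 7) + 4)*(-7 + 0))*(-10) = ((7 + 4)*(-7))*(-10) = (11*(-7))*(-10) = -77*(-10) = 770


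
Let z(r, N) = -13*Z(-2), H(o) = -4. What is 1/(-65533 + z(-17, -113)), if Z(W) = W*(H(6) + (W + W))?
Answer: -1/65741 ≈ -1.5211e-5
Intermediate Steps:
Z(W) = W*(-4 + 2*W) (Z(W) = W*(-4 + (W + W)) = W*(-4 + 2*W))
z(r, N) = -208 (z(r, N) = -26*(-2)*(-2 - 2) = -26*(-2)*(-4) = -13*16 = -208)
1/(-65533 + z(-17, -113)) = 1/(-65533 - 208) = 1/(-65741) = -1/65741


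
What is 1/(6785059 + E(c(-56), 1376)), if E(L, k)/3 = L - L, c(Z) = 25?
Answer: 1/6785059 ≈ 1.4738e-7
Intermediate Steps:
E(L, k) = 0 (E(L, k) = 3*(L - L) = 3*0 = 0)
1/(6785059 + E(c(-56), 1376)) = 1/(6785059 + 0) = 1/6785059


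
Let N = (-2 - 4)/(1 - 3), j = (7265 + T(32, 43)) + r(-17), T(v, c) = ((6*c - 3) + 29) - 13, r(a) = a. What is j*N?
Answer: 22557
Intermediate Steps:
T(v, c) = 13 + 6*c (T(v, c) = ((-3 + 6*c) + 29) - 13 = (26 + 6*c) - 13 = 13 + 6*c)
j = 7519 (j = (7265 + (13 + 6*43)) - 17 = (7265 + (13 + 258)) - 17 = (7265 + 271) - 17 = 7536 - 17 = 7519)
N = 3 (N = -6/(-2) = -6*(-½) = 3)
j*N = 7519*3 = 22557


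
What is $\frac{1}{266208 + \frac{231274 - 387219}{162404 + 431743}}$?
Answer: $\frac{594147}{158166528631} \approx 3.7565 \cdot 10^{-6}$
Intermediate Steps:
$\frac{1}{266208 + \frac{231274 - 387219}{162404 + 431743}} = \frac{1}{266208 - \frac{155945}{594147}} = \frac{1}{\frac{158166528631}{594147}} = \frac{594147}{158166528631}$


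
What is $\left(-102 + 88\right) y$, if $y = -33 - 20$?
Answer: $742$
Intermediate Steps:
$y = -53$ ($y = -33 - 20 = -53$)
$\left(-102 + 88\right) y = \left(-102 + 88\right) \left(-53\right) = \left(-14\right) \left(-53\right) = 742$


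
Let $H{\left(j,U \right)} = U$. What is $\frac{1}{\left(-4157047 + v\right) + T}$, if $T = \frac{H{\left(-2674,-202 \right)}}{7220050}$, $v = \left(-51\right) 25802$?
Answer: $- \frac{3610025}{19757482713826} \approx -1.8272 \cdot 10^{-7}$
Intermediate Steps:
$v = -1315902$
$T = - \frac{101}{3610025}$ ($T = - \frac{202}{7220050} = \left(-202\right) \frac{1}{7220050} = - \frac{101}{3610025} \approx -2.7978 \cdot 10^{-5}$)
$\frac{1}{\left(-4157047 + v\right) + T} = \frac{1}{\left(-4157047 - 1315902\right) - \frac{101}{3610025}} = \frac{1}{-5472949 - \frac{101}{3610025}} = \frac{1}{- \frac{19757482713826}{3610025}} = - \frac{3610025}{19757482713826}$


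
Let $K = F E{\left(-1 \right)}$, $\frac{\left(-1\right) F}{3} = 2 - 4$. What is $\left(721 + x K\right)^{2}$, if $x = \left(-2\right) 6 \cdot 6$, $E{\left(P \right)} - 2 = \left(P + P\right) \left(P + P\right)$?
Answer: $3500641$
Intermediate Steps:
$F = 6$ ($F = - 3 \left(2 - 4\right) = \left(-3\right) \left(-2\right) = 6$)
$E{\left(P \right)} = 2 + 4 P^{2}$ ($E{\left(P \right)} = 2 + \left(P + P\right) \left(P + P\right) = 2 + 2 P 2 P = 2 + 4 P^{2}$)
$K = 36$ ($K = 6 \left(2 + 4 \left(-1\right)^{2}\right) = 6 \left(2 + 4 \cdot 1\right) = 6 \left(2 + 4\right) = 6 \cdot 6 = 36$)
$x = -72$ ($x = \left(-12\right) 6 = -72$)
$\left(721 + x K\right)^{2} = \left(721 - 2592\right)^{2} = \left(-1871\right)^{2} = 3500641$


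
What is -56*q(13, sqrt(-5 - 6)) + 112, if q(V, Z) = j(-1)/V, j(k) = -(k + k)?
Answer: 1344/13 ≈ 103.38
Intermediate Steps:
j(k) = -2*k
q(V, Z) = 2/V (q(V, Z) = (-2*(-1))/V = 2/V)
-56*q(13, sqrt(-5 - 6)) + 112 = -112/13 + 112 = 1344/13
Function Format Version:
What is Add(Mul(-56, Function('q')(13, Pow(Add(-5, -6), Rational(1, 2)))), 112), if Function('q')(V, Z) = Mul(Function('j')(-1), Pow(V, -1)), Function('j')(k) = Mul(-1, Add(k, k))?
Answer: Rational(1344, 13) ≈ 103.38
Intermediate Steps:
Function('j')(k) = Mul(-2, k) (Function('j')(k) = Mul(-1, Mul(2, k)) = Mul(-2, k))
Function('q')(V, Z) = Mul(2, Pow(V, -1)) (Function('q')(V, Z) = Mul(Mul(-2, -1), Pow(V, -1)) = Mul(2, Pow(V, -1)))
Add(Mul(-56, Function('q')(13, Pow(Add(-5, -6), Rational(1, 2)))), 112) = Add(Mul(-56, Mul(2, Pow(13, -1))), 112) = Add(Mul(-56, Mul(2, Rational(1, 13))), 112) = Add(Mul(-56, Rational(2, 13)), 112) = Add(Rational(-112, 13), 112) = Rational(1344, 13)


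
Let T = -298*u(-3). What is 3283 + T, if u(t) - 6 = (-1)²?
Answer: 1197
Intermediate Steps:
u(t) = 7 (u(t) = 6 + (-1)² = 6 + 1 = 7)
T = -2086 (T = -298*7 = -2086)
3283 + T = 3283 - 2086 = 1197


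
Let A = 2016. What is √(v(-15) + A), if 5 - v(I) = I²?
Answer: 2*√449 ≈ 42.379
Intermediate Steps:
v(I) = 5 - I²
√(v(-15) + A) = √((5 - 1*(-15)²) + 2016) = √((5 - 1*225) + 2016) = √((5 - 225) + 2016) = √(-220 + 2016) = √1796 = 2*√449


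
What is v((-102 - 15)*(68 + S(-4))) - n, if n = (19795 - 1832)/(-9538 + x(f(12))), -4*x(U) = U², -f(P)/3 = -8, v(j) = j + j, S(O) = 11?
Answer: -178963489/9682 ≈ -18484.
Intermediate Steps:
v(j) = 2*j
f(P) = 24 (f(P) = -3*(-8) = 24)
x(U) = -U²/4
n = -17963/9682 (n = (19795 - 1832)/(-9538 - ¼*24²) = 17963/(-9538 - ¼*576) = 17963/(-9538 - 144) = 17963/(-9682) = 17963*(-1/9682) = -17963/9682 ≈ -1.8553)
v((-102 - 15)*(68 + S(-4))) - n = 2*((-102 - 15)*(68 + 11)) - 1*(-17963/9682) = 2*(-117*79) + 17963/9682 = 2*(-9243) + 17963/9682 = -18486 + 17963/9682 = -178963489/9682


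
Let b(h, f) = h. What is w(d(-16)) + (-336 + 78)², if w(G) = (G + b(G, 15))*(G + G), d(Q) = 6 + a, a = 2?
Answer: 66820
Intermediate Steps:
d(Q) = 8 (d(Q) = 6 + 2 = 8)
w(G) = 4*G² (w(G) = (G + G)*(G + G) = (2*G)*(2*G) = 4*G²)
w(d(-16)) + (-336 + 78)² = 4*8² + (-336 + 78)² = 4*64 + (-258)² = 256 + 66564 = 66820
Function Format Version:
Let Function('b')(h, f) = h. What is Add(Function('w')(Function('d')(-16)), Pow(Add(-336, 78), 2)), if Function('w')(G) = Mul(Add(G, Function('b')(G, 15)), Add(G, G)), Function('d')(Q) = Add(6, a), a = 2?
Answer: 66820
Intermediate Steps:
Function('d')(Q) = 8 (Function('d')(Q) = Add(6, 2) = 8)
Function('w')(G) = Mul(4, Pow(G, 2)) (Function('w')(G) = Mul(Add(G, G), Add(G, G)) = Mul(Mul(2, G), Mul(2, G)) = Mul(4, Pow(G, 2)))
Add(Function('w')(Function('d')(-16)), Pow(Add(-336, 78), 2)) = Add(Mul(4, Pow(8, 2)), Pow(Add(-336, 78), 2)) = Add(Mul(4, 64), Pow(-258, 2)) = Add(256, 66564) = 66820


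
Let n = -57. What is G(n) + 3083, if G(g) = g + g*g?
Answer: 6275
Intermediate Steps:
G(g) = g + g²
G(n) + 3083 = -57*(1 - 57) + 3083 = -57*(-56) + 3083 = 3192 + 3083 = 6275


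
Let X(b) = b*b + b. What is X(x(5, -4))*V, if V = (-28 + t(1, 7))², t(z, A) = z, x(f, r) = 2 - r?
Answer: 30618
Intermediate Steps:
X(b) = b + b² (X(b) = b² + b = b + b²)
V = 729 (V = (-28 + 1)² = (-27)² = 729)
X(x(5, -4))*V = ((2 - 1*(-4))*(1 + (2 - 1*(-4))))*729 = ((2 + 4)*(1 + (2 + 4)))*729 = (6*(1 + 6))*729 = (6*7)*729 = 42*729 = 30618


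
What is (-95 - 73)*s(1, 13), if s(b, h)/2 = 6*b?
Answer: -2016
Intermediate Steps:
s(b, h) = 12*b (s(b, h) = 2*(6*b) = 12*b)
(-95 - 73)*s(1, 13) = (-95 - 73)*(12*1) = -168*12 = -2016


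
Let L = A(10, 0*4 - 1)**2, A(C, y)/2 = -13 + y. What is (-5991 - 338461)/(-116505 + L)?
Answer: 344452/115721 ≈ 2.9766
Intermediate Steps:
A(C, y) = -26 + 2*y (A(C, y) = 2*(-13 + y) = -26 + 2*y)
L = 784 (L = (-26 + 2*(0*4 - 1))**2 = (-26 + 2*(0 - 1))**2 = (-26 + 2*(-1))**2 = (-26 - 2)**2 = (-28)**2 = 784)
(-5991 - 338461)/(-116505 + L) = (-5991 - 338461)/(-116505 + 784) = -344452/(-115721) = -344452*(-1/115721) = 344452/115721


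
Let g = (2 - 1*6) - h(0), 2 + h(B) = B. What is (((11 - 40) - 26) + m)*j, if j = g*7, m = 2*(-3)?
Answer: 854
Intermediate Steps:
h(B) = -2 + B
g = -2 (g = (2 - 1*6) - (-2 + 0) = (2 - 6) - 1*(-2) = -4 + 2 = -2)
m = -6
j = -14 (j = -2*7 = -14)
(((11 - 40) - 26) + m)*j = (((11 - 40) - 26) - 6)*(-14) = ((-29 - 26) - 6)*(-14) = (-55 - 6)*(-14) = -61*(-14) = 854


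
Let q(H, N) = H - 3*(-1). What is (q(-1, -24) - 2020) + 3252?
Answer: 1234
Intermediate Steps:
q(H, N) = 3 + H (q(H, N) = H + 3 = 3 + H)
(q(-1, -24) - 2020) + 3252 = ((3 - 1) - 2020) + 3252 = (2 - 2020) + 3252 = -2018 + 3252 = 1234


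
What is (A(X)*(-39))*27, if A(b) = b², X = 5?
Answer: -26325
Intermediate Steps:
(A(X)*(-39))*27 = (5²*(-39))*27 = (25*(-39))*27 = -975*27 = -26325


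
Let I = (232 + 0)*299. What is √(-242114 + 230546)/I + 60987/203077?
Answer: 60987/203077 + I*√723/17342 ≈ 0.30031 + 0.0015505*I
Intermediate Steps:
I = 69368 (I = 232*299 = 69368)
√(-242114 + 230546)/I + 60987/203077 = √(-242114 + 230546)/69368 + 60987/203077 = √(-11568)*(1/69368) + 60987*(1/203077) = (4*I*√723)*(1/69368) + 60987/203077 = I*√723/17342 + 60987/203077 = 60987/203077 + I*√723/17342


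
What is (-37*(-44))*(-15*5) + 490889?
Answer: 368789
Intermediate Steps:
(-37*(-44))*(-15*5) + 490889 = 1628*(-75) + 490889 = -122100 + 490889 = 368789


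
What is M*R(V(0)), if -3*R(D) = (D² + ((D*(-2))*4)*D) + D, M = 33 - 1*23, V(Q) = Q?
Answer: 0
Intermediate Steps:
M = 10 (M = 33 - 23 = 10)
R(D) = -D/3 + 7*D²/3 (R(D) = -((D² + ((D*(-2))*4)*D) + D)/3 = -((D² + (-2*D*4)*D) + D)/3 = -((D² + (-8*D)*D) + D)/3 = -((D² - 8*D²) + D)/3 = -(-7*D² + D)/3 = -(D - 7*D²)/3 = -D/3 + 7*D²/3)
M*R(V(0)) = 10*((⅓)*0*(-1 + 7*0)) = 10*((⅓)*0*(-1 + 0)) = 10*((⅓)*0*(-1)) = 10*0 = 0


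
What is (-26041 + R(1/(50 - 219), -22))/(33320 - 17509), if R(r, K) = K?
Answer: -26063/15811 ≈ -1.6484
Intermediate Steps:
(-26041 + R(1/(50 - 219), -22))/(33320 - 17509) = (-26041 - 22)/(33320 - 17509) = -26063/15811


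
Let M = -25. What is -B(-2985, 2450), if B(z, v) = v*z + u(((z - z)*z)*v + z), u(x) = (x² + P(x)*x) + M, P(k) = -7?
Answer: -1617845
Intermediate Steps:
u(x) = -25 + x² - 7*x (u(x) = (x² - 7*x) - 25 = -25 + x² - 7*x)
B(z, v) = -25 + z² - 7*z + v*z (B(z, v) = v*z + (-25 + (((z - z)*z)*v + z)² - 7*(((z - z)*z)*v + z)) = v*z + (-25 + ((0*z)*v + z)² - 7*((0*z)*v + z)) = v*z + (-25 + (0*v + z)² - 7*(0*v + z)) = v*z + (-25 + (0 + z)² - 7*(0 + z)) = v*z + (-25 + z² - 7*z) = -25 + z² - 7*z + v*z)
-B(-2985, 2450) = -(-25 + (-2985)² - 7*(-2985) + 2450*(-2985)) = -(-25 + 8910225 + 20895 - 7313250) = -1*1617845 = -1617845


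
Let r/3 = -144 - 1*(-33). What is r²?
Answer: 110889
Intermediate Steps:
r = -333 (r = 3*(-144 - 1*(-33)) = 3*(-144 + 33) = 3*(-111) = -333)
r² = (-333)² = 110889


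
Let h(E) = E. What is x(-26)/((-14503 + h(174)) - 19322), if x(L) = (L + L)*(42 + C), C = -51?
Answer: -52/3739 ≈ -0.013907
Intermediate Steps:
x(L) = -18*L (x(L) = (L + L)*(42 - 51) = (2*L)*(-9) = -18*L)
x(-26)/((-14503 + h(174)) - 19322) = (-18*(-26))/((-14503 + 174) - 19322) = 468/(-14329 - 19322) = 468/(-33651) = 468*(-1/33651) = -52/3739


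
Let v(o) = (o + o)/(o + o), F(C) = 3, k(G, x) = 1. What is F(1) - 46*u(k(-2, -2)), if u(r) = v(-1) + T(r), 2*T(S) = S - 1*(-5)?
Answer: -181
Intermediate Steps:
T(S) = 5/2 + S/2 (T(S) = (S - 1*(-5))/2 = (S + 5)/2 = (5 + S)/2 = 5/2 + S/2)
v(o) = 1 (v(o) = (2*o)/((2*o)) = (2*o)*(1/(2*o)) = 1)
u(r) = 7/2 + r/2 (u(r) = 1 + (5/2 + r/2) = 7/2 + r/2)
F(1) - 46*u(k(-2, -2)) = 3 - 46*(7/2 + (1/2)*1) = 3 - 46*(7/2 + 1/2) = 3 - 46*4 = 3 - 184 = -181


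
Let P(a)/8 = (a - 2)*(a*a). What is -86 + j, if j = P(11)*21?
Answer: 182866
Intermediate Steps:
P(a) = 8*a²*(-2 + a) (P(a) = 8*((a - 2)*(a*a)) = 8*((-2 + a)*a²) = 8*(a²*(-2 + a)) = 8*a²*(-2 + a))
j = 182952 (j = (8*11²*(-2 + 11))*21 = (8*121*9)*21 = 8712*21 = 182952)
-86 + j = -86 + 182952 = 182866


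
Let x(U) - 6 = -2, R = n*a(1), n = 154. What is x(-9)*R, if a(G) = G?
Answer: 616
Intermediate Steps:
R = 154 (R = 154*1 = 154)
x(U) = 4 (x(U) = 6 - 2 = 4)
x(-9)*R = 4*154 = 616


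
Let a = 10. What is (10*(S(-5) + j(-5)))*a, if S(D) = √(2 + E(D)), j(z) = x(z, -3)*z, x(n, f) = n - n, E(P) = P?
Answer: 100*I*√3 ≈ 173.21*I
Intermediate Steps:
x(n, f) = 0
j(z) = 0 (j(z) = 0*z = 0)
S(D) = √(2 + D)
(10*(S(-5) + j(-5)))*a = (10*(√(2 - 5) + 0))*10 = (10*(√(-3) + 0))*10 = (10*(I*√3 + 0))*10 = (10*(I*√3))*10 = (10*I*√3)*10 = 100*I*√3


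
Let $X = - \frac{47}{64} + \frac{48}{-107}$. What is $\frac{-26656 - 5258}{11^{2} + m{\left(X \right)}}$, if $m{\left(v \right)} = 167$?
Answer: $- \frac{1773}{16} \approx -110.81$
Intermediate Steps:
$X = - \frac{8101}{6848}$ ($X = \left(-47\right) \frac{1}{64} + 48 \left(- \frac{1}{107}\right) = - \frac{47}{64} - \frac{48}{107} = - \frac{8101}{6848} \approx -1.183$)
$\frac{-26656 - 5258}{11^{2} + m{\left(X \right)}} = \frac{-26656 - 5258}{11^{2} + 167} = - \frac{31914}{121 + 167} = - \frac{31914}{288} = \left(-31914\right) \frac{1}{288} = - \frac{1773}{16}$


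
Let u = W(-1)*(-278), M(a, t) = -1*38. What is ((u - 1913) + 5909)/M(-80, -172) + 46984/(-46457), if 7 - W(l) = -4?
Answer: -22681029/882683 ≈ -25.696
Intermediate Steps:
W(l) = 11 (W(l) = 7 - 1*(-4) = 7 + 4 = 11)
M(a, t) = -38
u = -3058 (u = 11*(-278) = -3058)
((u - 1913) + 5909)/M(-80, -172) + 46984/(-46457) = ((-3058 - 1913) + 5909)/(-38) + 46984/(-46457) = (-4971 + 5909)*(-1/38) + 46984*(-1/46457) = 938*(-1/38) - 46984/46457 = -469/19 - 46984/46457 = -22681029/882683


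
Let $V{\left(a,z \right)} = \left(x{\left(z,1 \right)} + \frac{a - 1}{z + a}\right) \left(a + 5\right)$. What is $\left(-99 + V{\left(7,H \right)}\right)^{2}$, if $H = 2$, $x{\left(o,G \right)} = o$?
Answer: $4489$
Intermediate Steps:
$V{\left(a,z \right)} = \left(5 + a\right) \left(z + \frac{-1 + a}{a + z}\right)$ ($V{\left(a,z \right)} = \left(z + \frac{a - 1}{z + a}\right) \left(a + 5\right) = \left(z + \frac{-1 + a}{a + z}\right) \left(5 + a\right) = \left(5 + a\right) \left(z + \frac{-1 + a}{a + z}\right)$)
$\left(-99 + V{\left(7,H \right)}\right)^{2} = \left(-99 + \frac{-5 + 7^{2} + 4 \cdot 7 + 5 \cdot 2^{2} + 7 \cdot 2^{2} + 2 \cdot 7^{2} + 5 \cdot 7 \cdot 2}{7 + 2}\right)^{2} = \left(-99 + \frac{-5 + 49 + 28 + 5 \cdot 4 + 7 \cdot 4 + 2 \cdot 49 + 70}{9}\right)^{2} = \left(-99 + \frac{-5 + 49 + 28 + 20 + 28 + 98 + 70}{9}\right)^{2} = \left(-99 + \frac{1}{9} \cdot 288\right)^{2} = \left(-99 + 32\right)^{2} = \left(-67\right)^{2} = 4489$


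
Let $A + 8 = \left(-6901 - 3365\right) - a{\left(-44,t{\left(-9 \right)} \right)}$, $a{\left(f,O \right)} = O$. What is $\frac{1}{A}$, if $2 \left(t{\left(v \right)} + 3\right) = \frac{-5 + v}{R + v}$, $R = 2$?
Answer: $- \frac{1}{10272} \approx -9.7352 \cdot 10^{-5}$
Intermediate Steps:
$t{\left(v \right)} = -3 + \frac{-5 + v}{2 \left(2 + v\right)}$ ($t{\left(v \right)} = -3 + \frac{\left(-5 + v\right) \frac{1}{2 + v}}{2} = -3 + \frac{\frac{1}{2 + v} \left(-5 + v\right)}{2} = -3 + \frac{-5 + v}{2 \left(2 + v\right)}$)
$A = -10272$ ($A = -8 - \left(10266 + \frac{-17 - -45}{2 \left(2 - 9\right)}\right) = -8 - \left(10266 + \frac{-17 + 45}{2 \left(-7\right)}\right) = -8 - \left(10266 + \frac{1}{2} \left(- \frac{1}{7}\right) 28\right) = -8 - 10264 = -10272$)
$\frac{1}{A} = \frac{1}{-10272} = - \frac{1}{10272}$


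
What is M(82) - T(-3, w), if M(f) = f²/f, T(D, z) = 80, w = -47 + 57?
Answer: 2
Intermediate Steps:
w = 10
M(f) = f
M(82) - T(-3, w) = 82 - 1*80 = 82 - 80 = 2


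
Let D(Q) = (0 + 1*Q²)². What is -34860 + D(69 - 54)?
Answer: 15765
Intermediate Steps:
D(Q) = Q⁴ (D(Q) = (0 + Q²)² = (Q²)² = Q⁴)
-34860 + D(69 - 54) = -34860 + (69 - 54)⁴ = -34860 + 15⁴ = -34860 + 50625 = 15765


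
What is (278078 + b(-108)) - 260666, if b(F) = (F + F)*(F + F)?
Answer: 64068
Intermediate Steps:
b(F) = 4*F² (b(F) = (2*F)*(2*F) = 4*F²)
(278078 + b(-108)) - 260666 = (278078 + 4*(-108)²) - 260666 = (278078 + 4*11664) - 260666 = (278078 + 46656) - 260666 = 324734 - 260666 = 64068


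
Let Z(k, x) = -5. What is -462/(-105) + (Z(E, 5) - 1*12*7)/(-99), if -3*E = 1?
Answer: 2623/495 ≈ 5.2990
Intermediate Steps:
E = -⅓ (E = -⅓*1 = -⅓ ≈ -0.33333)
-462/(-105) + (Z(E, 5) - 1*12*7)/(-99) = -462/(-105) + (-5 - 1*12*7)/(-99) = -462*(-1/105) + (-5 - 12*7)*(-1/99) = 22/5 + (-5 - 84)*(-1/99) = 22/5 - 89*(-1/99) = 22/5 + 89/99 = 2623/495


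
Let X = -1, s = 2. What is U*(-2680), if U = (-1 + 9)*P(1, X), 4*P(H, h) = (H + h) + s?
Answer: -10720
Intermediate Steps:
P(H, h) = 1/2 + H/4 + h/4 (P(H, h) = ((H + h) + 2)/4 = (2 + H + h)/4 = 1/2 + H/4 + h/4)
U = 4 (U = (-1 + 9)*(1/2 + (1/4)*1 + (1/4)*(-1)) = 8*(1/2 + 1/4 - 1/4) = 8*(1/2) = 4)
U*(-2680) = 4*(-2680) = -10720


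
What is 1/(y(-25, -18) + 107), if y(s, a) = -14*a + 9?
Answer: 1/368 ≈ 0.0027174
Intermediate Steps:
y(s, a) = 9 - 14*a
1/(y(-25, -18) + 107) = 1/((9 - 14*(-18)) + 107) = 1/((9 + 252) + 107) = 1/(261 + 107) = 1/368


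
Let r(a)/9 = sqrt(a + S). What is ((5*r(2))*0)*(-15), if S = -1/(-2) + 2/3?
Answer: 0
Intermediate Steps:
S = 7/6 (S = -1*(-1/2) + 2*(1/3) = 1/2 + 2/3 = 7/6 ≈ 1.1667)
r(a) = 9*sqrt(7/6 + a) (r(a) = 9*sqrt(a + 7/6) = 9*sqrt(7/6 + a))
((5*r(2))*0)*(-15) = ((5*(3*sqrt(42 + 36*2)/2))*0)*(-15) = ((5*(3*sqrt(42 + 72)/2))*0)*(-15) = ((5*(3*sqrt(114)/2))*0)*(-15) = ((15*sqrt(114)/2)*0)*(-15) = 0*(-15) = 0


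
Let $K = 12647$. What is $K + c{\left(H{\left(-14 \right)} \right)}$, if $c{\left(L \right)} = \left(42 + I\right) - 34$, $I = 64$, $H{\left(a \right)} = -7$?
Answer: $12719$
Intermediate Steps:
$c{\left(L \right)} = 72$ ($c{\left(L \right)} = \left(42 + 64\right) - 34 = 106 - 34 = 72$)
$K + c{\left(H{\left(-14 \right)} \right)} = 12647 + 72 = 12719$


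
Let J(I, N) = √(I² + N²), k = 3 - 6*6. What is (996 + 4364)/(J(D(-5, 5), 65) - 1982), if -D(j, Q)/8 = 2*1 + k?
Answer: -2124704/772519 - 1072*√65729/772519 ≈ -3.1061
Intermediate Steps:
k = -33 (k = 3 - 1*36 = 3 - 36 = -33)
D(j, Q) = 248 (D(j, Q) = -8*(2*1 - 33) = -8*(2 - 33) = -8*(-31) = 248)
(996 + 4364)/(J(D(-5, 5), 65) - 1982) = (996 + 4364)/(√(248² + 65²) - 1982) = 5360/(√(61504 + 4225) - 1982) = 5360/(√65729 - 1982) = 5360/(-1982 + √65729)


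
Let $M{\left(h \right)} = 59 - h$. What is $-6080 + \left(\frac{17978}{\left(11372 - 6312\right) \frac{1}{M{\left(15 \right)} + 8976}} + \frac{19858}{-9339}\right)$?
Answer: $\frac{5577335728}{214797} \approx 25966.0$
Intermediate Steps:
$-6080 + \left(\frac{17978}{\left(11372 - 6312\right) \frac{1}{M{\left(15 \right)} + 8976}} + \frac{19858}{-9339}\right) = -6080 + \left(\frac{17978}{\left(11372 - 6312\right) \frac{1}{\left(59 - 15\right) + 8976}} + \frac{19858}{-9339}\right) = -6080 + \left(\frac{17978}{5060 \frac{1}{\left(59 - 15\right) + 8976}} + 19858 \left(- \frac{1}{9339}\right)\right) = -6080 - \left(\frac{19858}{9339} - \frac{17978}{5060 \frac{1}{44 + 8976}}\right) = -6080 - \left(\frac{19858}{9339} - \frac{17978}{5060 \cdot \frac{1}{9020}}\right) = -6080 - \left(\frac{19858}{9339} - \frac{17978}{\frac{23}{41}}\right) = -6080 + \left(17978 \cdot \frac{41}{23} - \frac{19858}{9339}\right) = -6080 + \left(\frac{737098}{23} - \frac{19858}{9339}\right) = -6080 + \frac{6883301488}{214797} = \frac{5577335728}{214797}$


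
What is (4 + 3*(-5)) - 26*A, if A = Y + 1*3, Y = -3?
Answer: -11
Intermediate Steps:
A = 0 (A = -3 + 1*3 = -3 + 3 = 0)
(4 + 3*(-5)) - 26*A = (4 + 3*(-5)) - 26*0 = (4 - 15) + 0 = -11 + 0 = -11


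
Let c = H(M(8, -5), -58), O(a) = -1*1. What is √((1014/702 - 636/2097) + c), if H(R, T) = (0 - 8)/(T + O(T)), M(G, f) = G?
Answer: √2171517361/41241 ≈ 1.1299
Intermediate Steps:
O(a) = -1
H(R, T) = -8/(-1 + T) (H(R, T) = (0 - 8)/(T - 1) = -8/(-1 + T))
c = 8/59 (c = -8/(-1 - 58) = -8/(-59) = -8*(-1/59) = 8/59 ≈ 0.13559)
√((1014/702 - 636/2097) + c) = √((1014/702 - 636/2097) + 8/59) = √((1014*(1/702) - 636*1/2097) + 8/59) = √((13/9 - 212/699) + 8/59) = √(2393/2097 + 8/59) = √(157963/123723) = √2171517361/41241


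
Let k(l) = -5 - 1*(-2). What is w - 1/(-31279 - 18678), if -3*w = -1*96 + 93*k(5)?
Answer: 6244626/49957 ≈ 125.00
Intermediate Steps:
k(l) = -3 (k(l) = -5 + 2 = -3)
w = 125 (w = -(-1*96 + 93*(-3))/3 = -(-96 - 279)/3 = -⅓*(-375) = 125)
w - 1/(-31279 - 18678) = 125 - 1/(-31279 - 18678) = 125 - 1/(-49957) = 125 - 1*(-1/49957) = 125 + 1/49957 = 6244626/49957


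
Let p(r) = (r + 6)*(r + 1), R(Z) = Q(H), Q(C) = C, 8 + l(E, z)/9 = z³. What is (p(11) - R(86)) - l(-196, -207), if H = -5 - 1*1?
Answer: 79827969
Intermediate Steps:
l(E, z) = -72 + 9*z³
H = -6 (H = -5 - 1 = -6)
R(Z) = -6
p(r) = (1 + r)*(6 + r) (p(r) = (6 + r)*(1 + r) = (1 + r)*(6 + r))
(p(11) - R(86)) - l(-196, -207) = ((6 + 11² + 7*11) - 1*(-6)) - (-72 + 9*(-207)³) = ((6 + 121 + 77) + 6) - (-72 + 9*(-8869743)) = (204 + 6) - (-72 - 79827687) = 210 - 1*(-79827759) = 210 + 79827759 = 79827969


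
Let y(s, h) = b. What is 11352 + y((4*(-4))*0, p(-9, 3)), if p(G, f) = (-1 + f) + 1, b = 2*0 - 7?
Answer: 11345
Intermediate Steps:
b = -7 (b = 0 - 7 = -7)
p(G, f) = f
y(s, h) = -7
11352 + y((4*(-4))*0, p(-9, 3)) = 11352 - 7 = 11345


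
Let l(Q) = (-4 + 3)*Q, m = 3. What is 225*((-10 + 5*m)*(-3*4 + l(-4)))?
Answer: -9000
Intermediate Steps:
l(Q) = -Q
225*((-10 + 5*m)*(-3*4 + l(-4))) = 225*((-10 + 5*3)*(-3*4 - 1*(-4))) = 225*((-10 + 15)*(-12 + 4)) = 225*(5*(-8)) = 225*(-40) = -9000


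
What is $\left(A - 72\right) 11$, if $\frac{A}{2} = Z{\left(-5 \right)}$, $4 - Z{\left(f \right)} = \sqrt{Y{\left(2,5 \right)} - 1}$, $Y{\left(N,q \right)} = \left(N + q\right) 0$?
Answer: $-704 - 22 i \approx -704.0 - 22.0 i$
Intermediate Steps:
$Y{\left(N,q \right)} = 0$
$Z{\left(f \right)} = 4 - i$ ($Z{\left(f \right)} = 4 - \sqrt{0 - 1} = 4 - \sqrt{-1} = 4 - i$)
$A = 8 - 2 i$ ($A = 2 \left(4 - i\right) = 8 - 2 i \approx 8.0 - 2.0 i$)
$\left(A - 72\right) 11 = \left(\left(8 - 2 i\right) - 72\right) 11 = \left(-64 - 2 i\right) 11 = -704 - 22 i$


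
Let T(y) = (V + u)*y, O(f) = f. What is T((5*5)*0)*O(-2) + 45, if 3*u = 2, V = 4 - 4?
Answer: 45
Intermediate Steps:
V = 0
u = ⅔ (u = (⅓)*2 = ⅔ ≈ 0.66667)
T(y) = 2*y/3 (T(y) = (0 + ⅔)*y = 2*y/3)
T((5*5)*0)*O(-2) + 45 = (2*((5*5)*0)/3)*(-2) + 45 = (2*(25*0)/3)*(-2) + 45 = ((⅔)*0)*(-2) + 45 = 0*(-2) + 45 = 0 + 45 = 45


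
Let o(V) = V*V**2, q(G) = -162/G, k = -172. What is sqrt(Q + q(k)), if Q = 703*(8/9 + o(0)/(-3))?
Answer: sqrt(41657798)/258 ≈ 25.017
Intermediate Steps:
o(V) = V**3
Q = 5624/9 (Q = 703*(8/9 + 0**3/(-3)) = 703*(8*(1/9) + 0*(-1/3)) = 703*(8/9 + 0) = 703*(8/9) = 5624/9 ≈ 624.89)
sqrt(Q + q(k)) = sqrt(5624/9 - 162/(-172)) = sqrt(5624/9 - 162*(-1/172)) = sqrt(5624/9 + 81/86) = sqrt(484393/774) = sqrt(41657798)/258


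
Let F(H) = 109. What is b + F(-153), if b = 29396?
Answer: 29505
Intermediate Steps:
b + F(-153) = 29396 + 109 = 29505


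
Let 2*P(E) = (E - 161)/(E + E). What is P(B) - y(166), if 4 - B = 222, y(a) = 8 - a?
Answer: 138155/872 ≈ 158.43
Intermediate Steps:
B = -218 (B = 4 - 1*222 = 4 - 222 = -218)
P(E) = (-161 + E)/(4*E) (P(E) = ((E - 161)/(E + E))/2 = ((-161 + E)/((2*E)))/2 = ((-161 + E)*(1/(2*E)))/2 = ((-161 + E)/(2*E))/2 = (-161 + E)/(4*E))
P(B) - y(166) = (¼)*(-161 - 218)/(-218) - (8 - 1*166) = (¼)*(-1/218)*(-379) - (8 - 166) = 379/872 - 1*(-158) = 379/872 + 158 = 138155/872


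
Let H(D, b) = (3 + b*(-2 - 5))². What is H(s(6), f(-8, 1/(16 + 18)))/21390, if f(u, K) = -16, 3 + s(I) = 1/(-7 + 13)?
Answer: 115/186 ≈ 0.61828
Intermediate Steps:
s(I) = -17/6 (s(I) = -3 + 1/(-7 + 13) = -3 + 1/6 = -3 + ⅙ = -17/6)
H(D, b) = (3 - 7*b)² (H(D, b) = (3 + b*(-7))² = (3 - 7*b)²)
H(s(6), f(-8, 1/(16 + 18)))/21390 = (-3 + 7*(-16))²/21390 = (-3 - 112)²*(1/21390) = (-115)²*(1/21390) = 13225*(1/21390) = 115/186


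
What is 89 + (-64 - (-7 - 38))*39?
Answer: -652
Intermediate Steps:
89 + (-64 - (-7 - 38))*39 = 89 + (-64 - 1*(-45))*39 = 89 + (-64 + 45)*39 = 89 - 19*39 = 89 - 741 = -652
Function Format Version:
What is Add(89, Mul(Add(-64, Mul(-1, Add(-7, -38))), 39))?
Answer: -652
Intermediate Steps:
Add(89, Mul(Add(-64, Mul(-1, Add(-7, -38))), 39)) = Add(89, Mul(Add(-64, Mul(-1, -45)), 39)) = Add(89, Mul(Add(-64, 45), 39)) = Add(89, Mul(-19, 39)) = Add(89, -741) = -652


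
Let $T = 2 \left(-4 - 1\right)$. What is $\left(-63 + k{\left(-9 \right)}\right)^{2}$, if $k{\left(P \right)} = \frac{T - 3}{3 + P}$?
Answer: $\frac{133225}{36} \approx 3700.7$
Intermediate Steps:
$T = -10$ ($T = 2 \left(-5\right) = -10$)
$k{\left(P \right)} = - \frac{13}{3 + P}$ ($k{\left(P \right)} = \frac{-10 - 3}{3 + P} = - \frac{13}{3 + P}$)
$\left(-63 + k{\left(-9 \right)}\right)^{2} = \left(-63 - \frac{13}{3 - 9}\right)^{2} = \left(-63 - \frac{13}{-6}\right)^{2} = \left(-63 - - \frac{13}{6}\right)^{2} = \left(-63 + \frac{13}{6}\right)^{2} = \left(- \frac{365}{6}\right)^{2} = \frac{133225}{36}$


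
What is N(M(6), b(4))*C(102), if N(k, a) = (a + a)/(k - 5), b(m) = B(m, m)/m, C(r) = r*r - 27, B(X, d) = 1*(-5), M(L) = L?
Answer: -51885/2 ≈ -25943.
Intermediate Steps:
B(X, d) = -5
C(r) = -27 + r**2 (C(r) = r**2 - 27 = -27 + r**2)
b(m) = -5/m
N(k, a) = 2*a/(-5 + k) (N(k, a) = (2*a)/(-5 + k) = 2*a/(-5 + k))
N(M(6), b(4))*C(102) = (2*(-5/4)/(-5 + 6))*(-27 + 102**2) = (2*(-5*1/4)/1)*(-27 + 10404) = (2*(-5/4)*1)*10377 = -5/2*10377 = -51885/2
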